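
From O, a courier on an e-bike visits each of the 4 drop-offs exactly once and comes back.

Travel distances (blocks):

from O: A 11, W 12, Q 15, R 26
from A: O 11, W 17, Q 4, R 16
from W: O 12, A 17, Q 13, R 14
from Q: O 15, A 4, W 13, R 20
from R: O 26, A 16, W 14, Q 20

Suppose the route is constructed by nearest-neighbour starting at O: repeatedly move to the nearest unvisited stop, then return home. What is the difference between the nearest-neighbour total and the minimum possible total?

O: A=11, W=12, Q=15, R=26 ⇒ A
A: Q=4, R=16, W=17 ⇒ Q
Q: W=13, R=20 ⇒ W
W: R=14 ⇒ R
NN route O → A → Q → W → R → O costs 68.
Optimal: O → A → Q → R → W → O costs 61 (by enumerating all 12 distinct tours).
Excess = 68 − 61 = 7.

7 blocks longer than the optimal tour.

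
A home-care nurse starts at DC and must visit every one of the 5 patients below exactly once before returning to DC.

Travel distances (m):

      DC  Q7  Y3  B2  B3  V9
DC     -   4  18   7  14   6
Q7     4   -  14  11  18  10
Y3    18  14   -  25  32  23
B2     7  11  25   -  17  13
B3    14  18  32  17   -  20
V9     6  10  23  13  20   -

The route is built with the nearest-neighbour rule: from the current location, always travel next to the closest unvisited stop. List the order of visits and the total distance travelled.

At DC the remaining stops are Q7 4, V9 6, B2 7, B3 14, Y3 18; go to Q7.
At Q7 the remaining stops are V9 10, B2 11, Y3 14, B3 18; go to V9.
At V9 the remaining stops are B2 13, B3 20, Y3 23; go to B2.
At B2 the remaining stops are B3 17, Y3 25; go to B3.
At B3 the remaining stops are Y3 32; go to Y3.
Return Y3→DC: 18.
Total = 4 + 10 + 13 + 17 + 32 + 18 = 94.

Total distance 94 m via the nearest-neighbour route DC → Q7 → V9 → B2 → B3 → Y3 → DC.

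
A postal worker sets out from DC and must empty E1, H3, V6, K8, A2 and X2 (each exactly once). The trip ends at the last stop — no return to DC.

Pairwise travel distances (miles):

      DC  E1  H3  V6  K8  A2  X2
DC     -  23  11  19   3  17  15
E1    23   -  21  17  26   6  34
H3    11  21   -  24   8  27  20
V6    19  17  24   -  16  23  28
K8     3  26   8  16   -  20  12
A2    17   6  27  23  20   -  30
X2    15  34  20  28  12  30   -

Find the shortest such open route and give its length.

There are 6! = 720 possible orderings.
DC - E1 - H3 - V6 - K8 - A2 - X2: 23+21+24+16+20+30 = 134
DC - E1 - H3 - V6 - K8 - X2 - A2: 23+21+24+16+12+30 = 126
DC - E1 - H3 - V6 - A2 - K8 - X2: 23+21+24+23+20+12 = 123
DC - E1 - H3 - V6 - A2 - X2 - K8: 23+21+24+23+30+12 = 133
DC - E1 - H3 - V6 - X2 - K8 - A2: 23+21+24+28+12+20 = 128
DC - E1 - H3 - V6 - X2 - A2 - K8: 23+21+24+28+30+20 = 146
DC - E1 - H3 - K8 - V6 - A2 - X2: 23+21+8+16+23+30 = 121
DC - E1 - H3 - K8 - V6 - X2 - A2: 23+21+8+16+28+30 = 126
… (712 more)
DC - H3 - K8 - X2 - V6 - E1 - A2: 11+8+12+28+17+6 = 82  ← best
The minimum is 82.
One shortest path: DC → H3 → K8 → X2 → V6 → E1 → A2.

Shortest open route: 82 miles.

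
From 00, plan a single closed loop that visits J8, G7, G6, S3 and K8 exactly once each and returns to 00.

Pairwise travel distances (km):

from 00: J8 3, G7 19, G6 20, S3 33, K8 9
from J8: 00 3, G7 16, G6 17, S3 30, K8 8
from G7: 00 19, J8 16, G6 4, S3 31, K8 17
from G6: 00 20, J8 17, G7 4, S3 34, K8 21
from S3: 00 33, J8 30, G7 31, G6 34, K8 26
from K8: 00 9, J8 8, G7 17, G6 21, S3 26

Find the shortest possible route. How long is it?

00-J8-G7-G6-S3-K8-00: 3+16+4+34+26+9 = 92
00-J8-G7-G6-K8-S3-00: 3+16+4+21+26+33 = 103
00-J8-G7-S3-G6-K8-00: 3+16+31+34+21+9 = 114
00-J8-G7-S3-K8-G6-00: 3+16+31+26+21+20 = 117
00-J8-G7-K8-G6-S3-00: 3+16+17+21+34+33 = 124
00-J8-G7-K8-S3-G6-00: 3+16+17+26+34+20 = 116
00-J8-G6-G7-S3-K8-00: 3+17+4+31+26+9 = 90
00-J8-G6-G7-K8-S3-00: 3+17+4+17+26+33 = 100
00-J8-G6-S3-G7-K8-00: 3+17+34+31+17+9 = 111
00-J8-G6-S3-K8-G7-00: 3+17+34+26+17+19 = 116
00-J8-G6-K8-G7-S3-00: 3+17+21+17+31+33 = 122
00-J8-G6-K8-S3-G7-00: 3+17+21+26+31+19 = 117
00-J8-S3-G7-G6-K8-00: 3+30+31+4+21+9 = 98
00-J8-S3-G7-K8-G6-00: 3+30+31+17+21+20 = 122
… (46 more)
The minimum is 90.
One optimal route: 00 → J8 → G6 → G7 → S3 → K8 → 00 (or its reverse).

Shortest round trip = 90 km.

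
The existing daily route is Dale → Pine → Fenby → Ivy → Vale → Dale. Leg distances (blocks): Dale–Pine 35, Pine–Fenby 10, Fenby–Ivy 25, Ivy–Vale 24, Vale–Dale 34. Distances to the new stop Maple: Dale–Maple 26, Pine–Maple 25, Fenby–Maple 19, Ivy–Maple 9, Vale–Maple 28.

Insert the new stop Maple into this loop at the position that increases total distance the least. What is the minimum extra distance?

Insertion cost between consecutive stops i–j is d(i,Maple) + d(Maple,j) − d(i,j):
  between Dale and Pine: 26 + 25 − 35 = 16
  between Pine and Fenby: 25 + 19 − 10 = 34
  between Fenby and Ivy: 19 + 9 − 25 = 3
  between Ivy and Vale: 9 + 28 − 24 = 13
  between Vale and Dale: 28 + 26 − 34 = 20
Cheapest insertion is between Fenby and Ivy, adding 3.
New total = 128 + 3 = 131.

Minimum extra distance: 3 blocks, inserting Maple between Fenby and Ivy.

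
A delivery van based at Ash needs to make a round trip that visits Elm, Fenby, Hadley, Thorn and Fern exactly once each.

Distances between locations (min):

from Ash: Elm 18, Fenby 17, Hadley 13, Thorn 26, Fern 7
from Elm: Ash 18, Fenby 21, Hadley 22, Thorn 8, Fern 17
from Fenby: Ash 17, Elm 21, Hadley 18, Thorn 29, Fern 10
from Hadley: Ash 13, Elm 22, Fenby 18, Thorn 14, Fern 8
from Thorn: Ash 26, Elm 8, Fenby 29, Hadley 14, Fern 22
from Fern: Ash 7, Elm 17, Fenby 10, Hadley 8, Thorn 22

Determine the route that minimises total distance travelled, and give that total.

Shortest round trip = 73 min.

With 5 stops there are 5!/2 = 60 distinct round trips (a route and its reverse cost the same).
Ash→Elm→Fenby→Hadley→Thorn→Fern→Ash: 18+21+18+14+22+7 = 100
Ash→Elm→Fenby→Hadley→Fern→Thorn→Ash: 18+21+18+8+22+26 = 113
Ash→Elm→Fenby→Thorn→Hadley→Fern→Ash: 18+21+29+14+8+7 = 97
Ash→Elm→Fenby→Thorn→Fern→Hadley→Ash: 18+21+29+22+8+13 = 111
Ash→Elm→Fenby→Fern→Hadley→Thorn→Ash: 18+21+10+8+14+26 = 97
Ash→Elm→Fenby→Fern→Thorn→Hadley→Ash: 18+21+10+22+14+13 = 98
Ash→Elm→Hadley→Fenby→Thorn→Fern→Ash: 18+22+18+29+22+7 = 116
Ash→Elm→Hadley→Fenby→Fern→Thorn→Ash: 18+22+18+10+22+26 = 116
Ash→Elm→Hadley→Thorn→Fenby→Fern→Ash: 18+22+14+29+10+7 = 100
Ash→Elm→Hadley→Thorn→Fern→Fenby→Ash: 18+22+14+22+10+17 = 103
Ash→Elm→Hadley→Fern→Fenby→Thorn→Ash: 18+22+8+10+29+26 = 113
Ash→Elm→Hadley→Fern→Thorn→Fenby→Ash: 18+22+8+22+29+17 = 116
Ash→Elm→Thorn→Fenby→Hadley→Fern→Ash: 18+8+29+18+8+7 = 88
Ash→Elm→Thorn→Fenby→Fern→Hadley→Ash: 18+8+29+10+8+13 = 86
… (46 more)
Ash→Hadley→Thorn→Elm→Fenby→Fern→Ash: 13+14+8+21+10+7 = 73  ← best
The minimum is 73.
One optimal route: Ash → Hadley → Thorn → Elm → Fenby → Fern → Ash (or its reverse).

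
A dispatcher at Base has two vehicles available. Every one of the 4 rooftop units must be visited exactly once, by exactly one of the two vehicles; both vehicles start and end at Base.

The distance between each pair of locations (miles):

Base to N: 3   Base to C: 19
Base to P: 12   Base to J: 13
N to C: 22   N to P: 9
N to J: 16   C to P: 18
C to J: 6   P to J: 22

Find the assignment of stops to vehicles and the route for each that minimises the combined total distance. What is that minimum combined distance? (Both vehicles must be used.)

55 miles — the smallest possible combined total.

There are 2^3 − 1 = 7 ways to divide the 4 stops into two non-empty groups. For each, the best each vehicle can do is its own shortest tour through its group:
  {N} + {C, P, J}: 6 + 49 = 55
  {C} + {N, P, J}: 38 + 47 = 85
  {N, C} + {P, J}: 44 + 47 = 91
  {P} + {N, C, J}: 24 + 44 = 68
  {N, P} + {C, J}: 24 + 38 = 62
  {C, P} + {N, J}: 49 + 32 = 81
  … (7 splits in total)
Best: vehicle 1 Base → N → Base = 6; vehicle 2 Base → P → C → J → Base = 49; combined 55.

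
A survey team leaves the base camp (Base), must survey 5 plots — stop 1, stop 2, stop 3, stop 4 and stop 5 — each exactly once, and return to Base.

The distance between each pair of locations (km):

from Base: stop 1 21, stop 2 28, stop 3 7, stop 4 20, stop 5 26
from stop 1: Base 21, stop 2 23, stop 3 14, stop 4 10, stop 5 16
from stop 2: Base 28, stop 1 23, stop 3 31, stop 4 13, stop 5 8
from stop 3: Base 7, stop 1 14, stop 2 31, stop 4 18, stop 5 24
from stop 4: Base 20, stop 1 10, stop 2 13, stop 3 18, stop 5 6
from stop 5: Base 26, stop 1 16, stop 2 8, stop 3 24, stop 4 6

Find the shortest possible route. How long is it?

Base - stop 1 - stop 2 - stop 3 - stop 4 - stop 5 - Base: 21+23+31+18+6+26 = 125
Base - stop 1 - stop 2 - stop 3 - stop 5 - stop 4 - Base: 21+23+31+24+6+20 = 125
Base - stop 1 - stop 2 - stop 4 - stop 3 - stop 5 - Base: 21+23+13+18+24+26 = 125
Base - stop 1 - stop 2 - stop 4 - stop 5 - stop 3 - Base: 21+23+13+6+24+7 = 94
Base - stop 1 - stop 2 - stop 5 - stop 3 - stop 4 - Base: 21+23+8+24+18+20 = 114
Base - stop 1 - stop 2 - stop 5 - stop 4 - stop 3 - Base: 21+23+8+6+18+7 = 83
Base - stop 1 - stop 3 - stop 2 - stop 4 - stop 5 - Base: 21+14+31+13+6+26 = 111
Base - stop 1 - stop 3 - stop 2 - stop 5 - stop 4 - Base: 21+14+31+8+6+20 = 100
Base - stop 1 - stop 3 - stop 4 - stop 2 - stop 5 - Base: 21+14+18+13+8+26 = 100
Base - stop 1 - stop 3 - stop 4 - stop 5 - stop 2 - Base: 21+14+18+6+8+28 = 95
Base - stop 1 - stop 3 - stop 5 - stop 2 - stop 4 - Base: 21+14+24+8+13+20 = 100
Base - stop 1 - stop 3 - stop 5 - stop 4 - stop 2 - Base: 21+14+24+6+13+28 = 106
Base - stop 1 - stop 4 - stop 2 - stop 3 - stop 5 - Base: 21+10+13+31+24+26 = 125
Base - stop 1 - stop 4 - stop 2 - stop 5 - stop 3 - Base: 21+10+13+8+24+7 = 83
… (46 more)
Base - stop 2 - stop 5 - stop 4 - stop 1 - stop 3 - Base: 28+8+6+10+14+7 = 73  ← best
The minimum is 73.
One optimal route: Base → stop 2 → stop 5 → stop 4 → stop 1 → stop 3 → Base (or its reverse).

73 km — the shortest possible round trip.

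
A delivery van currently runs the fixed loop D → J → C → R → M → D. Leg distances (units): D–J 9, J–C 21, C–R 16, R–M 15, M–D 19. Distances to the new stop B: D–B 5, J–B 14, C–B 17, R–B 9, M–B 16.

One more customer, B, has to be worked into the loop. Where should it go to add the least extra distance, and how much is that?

Insertion cost between consecutive stops i–j is d(i,B) + d(B,j) − d(i,j):
  between D and J: 5 + 14 − 9 = 10
  between J and C: 14 + 17 − 21 = 10
  between C and R: 17 + 9 − 16 = 10
  between R and M: 9 + 16 − 15 = 10
  between M and D: 16 + 5 − 19 = 2
Cheapest insertion is between M and D, adding 2.
New total = 80 + 2 = 82.

Adding 2 by placing B on the M–D leg.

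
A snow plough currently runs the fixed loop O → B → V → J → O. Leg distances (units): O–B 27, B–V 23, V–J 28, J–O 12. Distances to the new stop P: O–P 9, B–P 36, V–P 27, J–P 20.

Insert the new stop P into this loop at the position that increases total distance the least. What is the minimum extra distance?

Adding 17 by placing P on the J–O leg.

Insertion cost between consecutive stops i–j is d(i,P) + d(P,j) − d(i,j):
  between O and B: 9 + 36 − 27 = 18
  between B and V: 36 + 27 − 23 = 40
  between V and J: 27 + 20 − 28 = 19
  between J and O: 20 + 9 − 12 = 17
Cheapest insertion is between J and O, adding 17.
New total = 90 + 17 = 107.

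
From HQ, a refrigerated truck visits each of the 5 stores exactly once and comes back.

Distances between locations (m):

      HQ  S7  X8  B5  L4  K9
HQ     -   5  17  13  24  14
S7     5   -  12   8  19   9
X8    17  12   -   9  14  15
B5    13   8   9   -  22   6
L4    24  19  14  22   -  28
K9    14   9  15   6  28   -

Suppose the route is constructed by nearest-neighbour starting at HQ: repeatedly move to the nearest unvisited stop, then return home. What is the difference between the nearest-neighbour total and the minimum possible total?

5 m longer than the optimal tour.

From HQ: S7=5, B5=13, K9=14, X8=17, L4=24 → choose S7 (5).
From S7: B5=8, K9=9, X8=12, L4=19 → choose B5 (8).
From B5: K9=6, X8=9, L4=22 → choose K9 (6).
From K9: X8=15, L4=28 → choose X8 (15).
From X8: L4=14 → choose L4 (14).
NN route HQ → S7 → B5 → K9 → X8 → L4 → HQ costs 72.
Optimal: HQ → S7 → L4 → X8 → B5 → K9 → HQ costs 67 (by enumerating all 60 distinct tours).
Excess = 72 − 67 = 5.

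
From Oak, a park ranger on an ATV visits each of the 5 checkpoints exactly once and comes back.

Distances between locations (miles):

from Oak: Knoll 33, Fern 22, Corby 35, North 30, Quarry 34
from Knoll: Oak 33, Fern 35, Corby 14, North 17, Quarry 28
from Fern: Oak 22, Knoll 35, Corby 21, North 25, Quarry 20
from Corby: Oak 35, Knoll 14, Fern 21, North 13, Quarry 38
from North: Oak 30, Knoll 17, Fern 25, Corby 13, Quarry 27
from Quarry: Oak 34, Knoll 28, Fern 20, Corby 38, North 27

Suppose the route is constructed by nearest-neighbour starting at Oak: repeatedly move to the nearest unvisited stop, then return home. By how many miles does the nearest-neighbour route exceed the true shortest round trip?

From Oak: Fern=22, North=30, Knoll=33, Quarry=34, Corby=35 → choose Fern (22).
From Fern: Quarry=20, Corby=21, North=25, Knoll=35 → choose Quarry (20).
From Quarry: North=27, Knoll=28, Corby=38 → choose North (27).
From North: Corby=13, Knoll=17 → choose Corby (13).
From Corby: Knoll=14 → choose Knoll (14).
NN route Oak → Fern → Quarry → North → Corby → Knoll → Oak costs 129.
Optimal: Oak → Fern → Quarry → Knoll → Corby → North → Oak costs 127 (by enumerating all 60 distinct tours).
Excess = 129 − 127 = 2.

Excess over optimum: 2 miles.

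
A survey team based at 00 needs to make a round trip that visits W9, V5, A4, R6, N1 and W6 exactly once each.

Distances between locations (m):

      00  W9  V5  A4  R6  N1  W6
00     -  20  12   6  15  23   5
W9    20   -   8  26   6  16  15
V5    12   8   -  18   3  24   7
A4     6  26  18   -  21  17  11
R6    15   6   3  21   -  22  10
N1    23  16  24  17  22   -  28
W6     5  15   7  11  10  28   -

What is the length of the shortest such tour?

60 m — the shortest possible round trip.

00→W9→V5→A4→R6→N1→W6→00: 20+8+18+21+22+28+5 = 122
00→W9→V5→A4→R6→W6→N1→00: 20+8+18+21+10+28+23 = 128
00→W9→V5→A4→N1→R6→W6→00: 20+8+18+17+22+10+5 = 100
00→W9→V5→A4→N1→W6→R6→00: 20+8+18+17+28+10+15 = 116
00→W9→V5→A4→W6→R6→N1→00: 20+8+18+11+10+22+23 = 112
00→W9→V5→A4→W6→N1→R6→00: 20+8+18+11+28+22+15 = 122
00→W9→V5→R6→A4→N1→W6→00: 20+8+3+21+17+28+5 = 102
00→W9→V5→R6→A4→W6→N1→00: 20+8+3+21+11+28+23 = 114
… (352 more)
00→A4→N1→W9→R6→V5→W6→00: 6+17+16+6+3+7+5 = 60  ← best
The minimum is 60.
One optimal route: 00 → A4 → N1 → W9 → R6 → V5 → W6 → 00 (or its reverse).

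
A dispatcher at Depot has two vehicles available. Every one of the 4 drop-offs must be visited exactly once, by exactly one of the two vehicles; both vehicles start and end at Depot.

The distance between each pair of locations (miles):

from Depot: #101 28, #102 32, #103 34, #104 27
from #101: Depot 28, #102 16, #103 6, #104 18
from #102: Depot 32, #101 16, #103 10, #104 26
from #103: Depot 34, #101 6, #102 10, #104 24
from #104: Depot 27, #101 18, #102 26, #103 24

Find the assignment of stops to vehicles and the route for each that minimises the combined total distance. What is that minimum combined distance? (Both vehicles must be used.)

Minimum combined distance: 130 miles.

Try each way of splitting the stops between the two vehicles (each non-empty) and, for each split, find the best tour for each vehicle:
  {#101} + {#102, #103, #104}: 56 + 93 = 149
  {#102} + {#101, #103, #104}: 64 + 85 = 149
  {#101, #102} + {#103, #104}: 76 + 85 = 161
  {#103} + {#101, #102, #104}: 68 + 93 = 161
  {#101, #103} + {#102, #104}: 68 + 85 = 153
  {#102, #103} + {#101, #104}: 76 + 73 = 149
  … (7 splits in total)
  {#101, #102, #103} + {#104}: 76 + 54 = 130  ← best
Best: vehicle 1 Depot → #101 → #103 → #102 → Depot = 76; vehicle 2 Depot → #104 → Depot = 54; combined 130.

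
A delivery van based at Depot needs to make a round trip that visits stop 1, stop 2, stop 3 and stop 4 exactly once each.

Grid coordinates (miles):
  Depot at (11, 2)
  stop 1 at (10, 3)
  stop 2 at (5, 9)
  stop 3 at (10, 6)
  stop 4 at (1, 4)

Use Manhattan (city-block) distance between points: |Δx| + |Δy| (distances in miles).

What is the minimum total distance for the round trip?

Depot → stop 1 → stop 2 → stop 3 → stop 4 → Depot: 2+11+8+11+12 = 44
Depot → stop 1 → stop 2 → stop 4 → stop 3 → Depot: 2+11+9+11+5 = 38
Depot → stop 1 → stop 3 → stop 2 → stop 4 → Depot: 2+3+8+9+12 = 34
Depot → stop 1 → stop 3 → stop 4 → stop 2 → Depot: 2+3+11+9+13 = 38
Depot → stop 1 → stop 4 → stop 2 → stop 3 → Depot: 2+10+9+8+5 = 34
Depot → stop 1 → stop 4 → stop 3 → stop 2 → Depot: 2+10+11+8+13 = 44
Depot → stop 2 → stop 1 → stop 3 → stop 4 → Depot: 13+11+3+11+12 = 50
Depot → stop 2 → stop 1 → stop 4 → stop 3 → Depot: 13+11+10+11+5 = 50
Depot → stop 2 → stop 3 → stop 1 → stop 4 → Depot: 13+8+3+10+12 = 46
Depot → stop 2 → stop 4 → stop 1 → stop 3 → Depot: 13+9+10+3+5 = 40
Depot → stop 3 → stop 1 → stop 2 → stop 4 → Depot: 5+3+11+9+12 = 40
Depot → stop 3 → stop 2 → stop 1 → stop 4 → Depot: 5+8+11+10+12 = 46
The minimum is 34.
One optimal route: Depot → stop 1 → stop 3 → stop 2 → stop 4 → Depot (or its reverse).

Shortest round trip = 34 miles.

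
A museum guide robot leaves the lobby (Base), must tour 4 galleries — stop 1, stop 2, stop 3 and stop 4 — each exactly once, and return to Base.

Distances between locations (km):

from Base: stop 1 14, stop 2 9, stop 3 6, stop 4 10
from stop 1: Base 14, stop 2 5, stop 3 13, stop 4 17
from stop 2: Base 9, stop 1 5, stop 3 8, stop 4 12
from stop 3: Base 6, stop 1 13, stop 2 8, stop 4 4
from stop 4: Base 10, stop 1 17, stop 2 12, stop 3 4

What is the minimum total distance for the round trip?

41 km — the shortest possible round trip.

There are 12 distinct closed tours to check (reversals are equivalent).
Base-stop 1-stop 2-stop 3-stop 4-Base: 14+5+8+4+10 = 41
Base-stop 1-stop 2-stop 4-stop 3-Base: 14+5+12+4+6 = 41
Base-stop 1-stop 3-stop 2-stop 4-Base: 14+13+8+12+10 = 57
Base-stop 1-stop 3-stop 4-stop 2-Base: 14+13+4+12+9 = 52
Base-stop 1-stop 4-stop 2-stop 3-Base: 14+17+12+8+6 = 57
Base-stop 1-stop 4-stop 3-stop 2-Base: 14+17+4+8+9 = 52
Base-stop 2-stop 1-stop 3-stop 4-Base: 9+5+13+4+10 = 41
Base-stop 2-stop 1-stop 4-stop 3-Base: 9+5+17+4+6 = 41
Base-stop 2-stop 3-stop 1-stop 4-Base: 9+8+13+17+10 = 57
Base-stop 2-stop 4-stop 1-stop 3-Base: 9+12+17+13+6 = 57
Base-stop 3-stop 1-stop 2-stop 4-Base: 6+13+5+12+10 = 46
Base-stop 3-stop 2-stop 1-stop 4-Base: 6+8+5+17+10 = 46
The minimum is 41.
One optimal route: Base → stop 1 → stop 2 → stop 3 → stop 4 → Base (or its reverse).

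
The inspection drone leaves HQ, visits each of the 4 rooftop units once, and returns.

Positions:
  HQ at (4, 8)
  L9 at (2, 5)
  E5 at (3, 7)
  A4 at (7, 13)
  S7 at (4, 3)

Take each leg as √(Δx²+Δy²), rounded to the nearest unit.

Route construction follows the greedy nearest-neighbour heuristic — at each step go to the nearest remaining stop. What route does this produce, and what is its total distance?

22 along HQ → E5 → L9 → S7 → A4 → HQ.

From HQ: distances to unvisited — E5=1, L9=4, S7=5, A4=6. Nearest is E5 (1).
From E5: distances to unvisited — L9=2, S7=4, A4=7. Nearest is L9 (2).
From L9: distances to unvisited — S7=3, A4=9. Nearest is S7 (3).
From S7: distances to unvisited — A4=10. Nearest is A4 (10).
Return A4→HQ: 6.
Total = 1 + 2 + 3 + 10 + 6 = 22.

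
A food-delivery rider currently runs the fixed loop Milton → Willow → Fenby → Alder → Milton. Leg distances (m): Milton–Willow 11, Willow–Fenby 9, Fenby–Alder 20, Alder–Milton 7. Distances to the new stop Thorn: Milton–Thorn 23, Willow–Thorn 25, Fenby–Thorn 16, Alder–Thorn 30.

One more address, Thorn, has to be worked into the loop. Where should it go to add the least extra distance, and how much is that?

Insertion cost between consecutive stops i–j is d(i,Thorn) + d(Thorn,j) − d(i,j):
  between Milton and Willow: 23 + 25 − 11 = 37
  between Willow and Fenby: 25 + 16 − 9 = 32
  between Fenby and Alder: 16 + 30 − 20 = 26
  between Alder and Milton: 30 + 23 − 7 = 46
Cheapest insertion is between Fenby and Alder, adding 26.
New total = 47 + 26 = 73.

+26 m — insert Thorn between Fenby and Alder.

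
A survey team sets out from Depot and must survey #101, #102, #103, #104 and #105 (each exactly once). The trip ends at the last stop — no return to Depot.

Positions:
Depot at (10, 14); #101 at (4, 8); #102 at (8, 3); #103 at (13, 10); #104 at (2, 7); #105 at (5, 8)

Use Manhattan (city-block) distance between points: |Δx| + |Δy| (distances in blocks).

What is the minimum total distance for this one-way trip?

There are 5! = 120 possible orderings.
Depot → #101 → #102 → #103 → #104 → #105: 12+9+12+14+4 = 51
Depot → #101 → #102 → #103 → #105 → #104: 12+9+12+10+4 = 47
Depot → #101 → #102 → #104 → #103 → #105: 12+9+10+14+10 = 55
Depot → #101 → #102 → #104 → #105 → #103: 12+9+10+4+10 = 45
Depot → #101 → #102 → #105 → #103 → #104: 12+9+8+10+14 = 53
Depot → #101 → #102 → #105 → #104 → #103: 12+9+8+4+14 = 47
Depot → #101 → #103 → #102 → #104 → #105: 12+11+12+10+4 = 49
Depot → #101 → #103 → #102 → #105 → #104: 12+11+12+8+4 = 47
Depot → #101 → #103 → #104 → #102 → #105: 12+11+14+10+8 = 55
Depot → #101 → #103 → #104 → #105 → #102: 12+11+14+4+8 = 49
Depot → #101 → #103 → #105 → #102 → #104: 12+11+10+8+10 = 51
Depot → #101 → #103 → #105 → #104 → #102: 12+11+10+4+10 = 47
Depot → #101 → #104 → #102 → #103 → #105: 12+3+10+12+10 = 47
Depot → #101 → #104 → #102 → #105 → #103: 12+3+10+8+10 = 43
… (106 more)
Depot → #103 → #102 → #105 → #101 → #104: 7+12+8+1+3 = 31  ← best
The minimum is 31.
One shortest path: Depot → #103 → #102 → #105 → #101 → #104.

Minimum one-way distance = 31 blocks.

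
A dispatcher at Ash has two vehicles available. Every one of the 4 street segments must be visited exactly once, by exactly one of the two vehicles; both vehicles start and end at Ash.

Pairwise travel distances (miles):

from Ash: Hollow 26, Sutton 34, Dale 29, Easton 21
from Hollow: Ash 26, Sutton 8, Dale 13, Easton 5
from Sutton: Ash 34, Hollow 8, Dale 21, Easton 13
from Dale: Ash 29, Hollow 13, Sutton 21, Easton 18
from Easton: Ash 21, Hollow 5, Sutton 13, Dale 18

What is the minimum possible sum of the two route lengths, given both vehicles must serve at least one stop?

There are 2^3 − 1 = 7 ways to divide the 4 stops into two non-empty groups. For each, the best each vehicle can do is its own shortest tour through its group:
  {Hollow} + {Sutton, Dale, Easton}: 52 + 84 = 136
  {Sutton} + {Hollow, Dale, Easton}: 68 + 68 = 136
  {Hollow, Sutton} + {Dale, Easton}: 68 + 68 = 136
  {Dale} + {Hollow, Sutton, Easton}: 58 + 68 = 126
  {Hollow, Dale} + {Sutton, Easton}: 68 + 68 = 136
  {Sutton, Dale} + {Hollow, Easton}: 84 + 52 = 136
  … (7 splits in total)
Best: vehicle 1 Ash → Dale → Ash = 58; vehicle 2 Ash → Hollow → Sutton → Easton → Ash = 68; combined 126.

126 miles — the smallest possible combined total.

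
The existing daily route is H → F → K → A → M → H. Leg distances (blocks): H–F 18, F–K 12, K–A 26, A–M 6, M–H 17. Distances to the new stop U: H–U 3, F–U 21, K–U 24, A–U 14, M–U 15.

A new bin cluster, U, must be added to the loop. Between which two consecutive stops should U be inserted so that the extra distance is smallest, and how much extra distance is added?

Insertion cost between consecutive stops i–j is d(i,U) + d(U,j) − d(i,j):
  between H and F: 3 + 21 − 18 = 6
  between F and K: 21 + 24 − 12 = 33
  between K and A: 24 + 14 − 26 = 12
  between A and M: 14 + 15 − 6 = 23
  between M and H: 15 + 3 − 17 = 1
Cheapest insertion is between M and H, adding 1.
New total = 79 + 1 = 80.

Adding 1 blocks by placing U on the M–H leg.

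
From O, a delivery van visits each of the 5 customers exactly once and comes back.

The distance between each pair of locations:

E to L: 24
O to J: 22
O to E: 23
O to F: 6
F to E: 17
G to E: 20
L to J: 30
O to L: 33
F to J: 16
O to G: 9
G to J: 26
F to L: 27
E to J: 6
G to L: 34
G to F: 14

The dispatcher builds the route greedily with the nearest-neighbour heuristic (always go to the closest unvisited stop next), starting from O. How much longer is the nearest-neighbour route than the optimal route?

14 longer than the optimal tour.

O: F=6, G=9, J=22, E=23, L=33 ⇒ F
F: G=14, J=16, E=17, L=27 ⇒ G
G: E=20, J=26, L=34 ⇒ E
E: J=6, L=24 ⇒ J
J: L=30 ⇒ L
NN route O → F → G → E → J → L → O costs 109.
Optimal: O → G → L → E → J → F → O costs 95 (by enumerating all 60 distinct tours).
Excess = 109 − 95 = 14.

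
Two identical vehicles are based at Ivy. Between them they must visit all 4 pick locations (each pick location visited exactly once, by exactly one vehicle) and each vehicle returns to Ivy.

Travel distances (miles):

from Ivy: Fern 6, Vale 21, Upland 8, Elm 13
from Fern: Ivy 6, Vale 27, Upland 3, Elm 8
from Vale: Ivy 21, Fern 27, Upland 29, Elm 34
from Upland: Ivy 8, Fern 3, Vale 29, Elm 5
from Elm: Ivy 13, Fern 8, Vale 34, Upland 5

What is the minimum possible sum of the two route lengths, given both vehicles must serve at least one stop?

Check every non-empty split of the stops between the two vehicles; for each half take its own optimal tour:
  {Fern} + {Vale, Upland, Elm}: 12 + 68 = 80
  {Vale} + {Fern, Upland, Elm}: 42 + 27 = 69
  {Fern, Vale} + {Upland, Elm}: 54 + 26 = 80
  {Upland} + {Fern, Vale, Elm}: 16 + 69 = 85
  {Fern, Upland} + {Vale, Elm}: 17 + 68 = 85
  {Vale, Upland} + {Fern, Elm}: 58 + 27 = 85
  … (7 splits in total)
Best: vehicle 1 Ivy → Vale → Ivy = 42; vehicle 2 Ivy → Fern → Upland → Elm → Ivy = 27; combined 69.

Minimum combined distance: 69 miles.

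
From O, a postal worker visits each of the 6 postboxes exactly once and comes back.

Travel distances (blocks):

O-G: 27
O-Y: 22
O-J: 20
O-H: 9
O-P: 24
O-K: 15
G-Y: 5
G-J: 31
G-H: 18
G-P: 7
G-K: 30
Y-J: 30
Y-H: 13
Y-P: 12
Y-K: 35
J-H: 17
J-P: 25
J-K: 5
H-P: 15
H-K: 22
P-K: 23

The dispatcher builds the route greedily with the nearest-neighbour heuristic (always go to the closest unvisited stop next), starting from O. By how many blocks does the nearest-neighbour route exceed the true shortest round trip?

From O: H=9, K=15, J=20, Y=22, P=24, G=27 → choose H (9).
From H: Y=13, P=15, J=17, G=18, K=22 → choose Y (13).
From Y: G=5, P=12, J=30, K=35 → choose G (5).
From G: P=7, K=30, J=31 → choose P (7).
From P: K=23, J=25 → choose K (23).
From K: J=5 → choose J (5).
NN route O → H → Y → G → P → K → J → O costs 82.
Optimal: O → H → Y → G → P → J → K → O costs 79 (by enumerating all 360 distinct tours).
Excess = 82 − 79 = 3.

3 blocks longer than the optimal tour.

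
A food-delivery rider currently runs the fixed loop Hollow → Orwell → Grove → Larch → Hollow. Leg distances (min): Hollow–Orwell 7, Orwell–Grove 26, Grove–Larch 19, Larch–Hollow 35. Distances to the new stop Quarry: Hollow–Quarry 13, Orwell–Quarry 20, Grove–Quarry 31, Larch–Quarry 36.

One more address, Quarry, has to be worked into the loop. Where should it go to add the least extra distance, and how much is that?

Insertion cost between consecutive stops i–j is d(i,Quarry) + d(Quarry,j) − d(i,j):
  between Hollow and Orwell: 13 + 20 − 7 = 26
  between Orwell and Grove: 20 + 31 − 26 = 25
  between Grove and Larch: 31 + 36 − 19 = 48
  between Larch and Hollow: 36 + 13 − 35 = 14
Cheapest insertion is between Larch and Hollow, adding 14.
New total = 87 + 14 = 101.

+14 min — insert Quarry between Larch and Hollow.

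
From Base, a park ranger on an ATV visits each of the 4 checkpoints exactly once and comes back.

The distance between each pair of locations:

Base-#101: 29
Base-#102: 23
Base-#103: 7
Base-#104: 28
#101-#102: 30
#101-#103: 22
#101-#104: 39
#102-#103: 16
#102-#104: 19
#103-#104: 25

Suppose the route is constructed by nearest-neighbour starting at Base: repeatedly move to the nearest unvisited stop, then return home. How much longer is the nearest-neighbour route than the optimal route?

From Base: #103=7, #102=23, #104=28, #101=29 → choose #103 (7).
From #103: #102=16, #101=22, #104=25 → choose #102 (16).
From #102: #104=19, #101=30 → choose #104 (19).
From #104: #101=39 → choose #101 (39).
NN route Base → #103 → #102 → #104 → #101 → Base costs 110.
Optimal: Base → #103 → #101 → #102 → #104 → Base costs 106 (by enumerating all 12 distinct tours).
Excess = 110 − 106 = 4.

The nearest-neighbour route is 4 longer than optimal.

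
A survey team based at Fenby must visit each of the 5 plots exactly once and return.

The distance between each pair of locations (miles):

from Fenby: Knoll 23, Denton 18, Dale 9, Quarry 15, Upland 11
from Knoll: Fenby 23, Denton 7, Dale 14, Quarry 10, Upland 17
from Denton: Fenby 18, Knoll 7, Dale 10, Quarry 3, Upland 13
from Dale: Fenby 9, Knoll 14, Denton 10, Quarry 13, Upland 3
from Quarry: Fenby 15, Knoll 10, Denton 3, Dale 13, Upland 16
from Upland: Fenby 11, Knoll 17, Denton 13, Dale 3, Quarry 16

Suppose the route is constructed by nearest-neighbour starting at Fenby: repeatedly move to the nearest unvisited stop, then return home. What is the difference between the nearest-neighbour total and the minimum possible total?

Excess over optimum: 8 miles.

Fenby: Dale=9, Upland=11, Quarry=15, Denton=18, Knoll=23 ⇒ Dale
Dale: Upland=3, Denton=10, Quarry=13, Knoll=14 ⇒ Upland
Upland: Denton=13, Quarry=16, Knoll=17 ⇒ Denton
Denton: Quarry=3, Knoll=7 ⇒ Quarry
Quarry: Knoll=10 ⇒ Knoll
NN route Fenby → Dale → Upland → Denton → Quarry → Knoll → Fenby costs 61.
Optimal: Fenby → Quarry → Denton → Knoll → Dale → Upland → Fenby costs 53 (by enumerating all 60 distinct tours).
Excess = 61 − 53 = 8.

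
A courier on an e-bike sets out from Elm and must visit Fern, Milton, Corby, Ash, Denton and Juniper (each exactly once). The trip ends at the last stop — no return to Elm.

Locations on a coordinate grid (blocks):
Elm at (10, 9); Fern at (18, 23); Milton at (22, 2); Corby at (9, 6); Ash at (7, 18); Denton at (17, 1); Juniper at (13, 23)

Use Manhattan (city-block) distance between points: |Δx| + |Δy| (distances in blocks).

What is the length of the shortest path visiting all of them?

Minimum one-way distance = 63 blocks.

There are 6! = 720 possible orderings.
Elm→Fern→Milton→Corby→Ash→Denton→Juniper: 22+25+17+14+27+26 = 131
Elm→Fern→Milton→Corby→Ash→Juniper→Denton: 22+25+17+14+11+26 = 115
Elm→Fern→Milton→Corby→Denton→Ash→Juniper: 22+25+17+13+27+11 = 115
Elm→Fern→Milton→Corby→Denton→Juniper→Ash: 22+25+17+13+26+11 = 114
Elm→Fern→Milton→Corby→Juniper→Ash→Denton: 22+25+17+21+11+27 = 123
Elm→Fern→Milton→Corby→Juniper→Denton→Ash: 22+25+17+21+26+27 = 138
Elm→Fern→Milton→Ash→Corby→Denton→Juniper: 22+25+31+14+13+26 = 131
Elm→Fern→Milton→Ash→Corby→Juniper→Denton: 22+25+31+14+21+26 = 139
… (712 more)
Elm→Corby→Ash→Juniper→Fern→Denton→Milton: 4+14+11+5+23+6 = 63  ← best
The minimum is 63.
One shortest path: Elm → Corby → Ash → Juniper → Fern → Denton → Milton.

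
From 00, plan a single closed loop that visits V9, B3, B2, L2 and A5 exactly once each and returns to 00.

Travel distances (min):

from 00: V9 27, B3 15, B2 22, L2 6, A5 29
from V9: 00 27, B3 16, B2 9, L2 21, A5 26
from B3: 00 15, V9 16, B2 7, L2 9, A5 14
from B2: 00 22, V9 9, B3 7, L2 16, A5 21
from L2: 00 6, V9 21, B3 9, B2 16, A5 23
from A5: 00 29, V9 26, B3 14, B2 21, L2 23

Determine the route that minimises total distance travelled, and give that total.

With 5 stops there are 5!/2 = 60 distinct round trips (a route and its reverse cost the same).
00 - V9 - B3 - B2 - L2 - A5 - 00: 27+16+7+16+23+29 = 118
00 - V9 - B3 - B2 - A5 - L2 - 00: 27+16+7+21+23+6 = 100
00 - V9 - B3 - L2 - B2 - A5 - 00: 27+16+9+16+21+29 = 118
00 - V9 - B3 - L2 - A5 - B2 - 00: 27+16+9+23+21+22 = 118
00 - V9 - B3 - A5 - B2 - L2 - 00: 27+16+14+21+16+6 = 100
00 - V9 - B3 - A5 - L2 - B2 - 00: 27+16+14+23+16+22 = 118
00 - V9 - B2 - B3 - L2 - A5 - 00: 27+9+7+9+23+29 = 104
00 - V9 - B2 - B3 - A5 - L2 - 00: 27+9+7+14+23+6 = 86
00 - V9 - B2 - L2 - B3 - A5 - 00: 27+9+16+9+14+29 = 104
00 - V9 - B2 - L2 - A5 - B3 - 00: 27+9+16+23+14+15 = 104
00 - V9 - B2 - A5 - B3 - L2 - 00: 27+9+21+14+9+6 = 86
00 - V9 - B2 - A5 - L2 - B3 - 00: 27+9+21+23+9+15 = 104
00 - V9 - L2 - B3 - B2 - A5 - 00: 27+21+9+7+21+29 = 114
00 - V9 - L2 - B3 - A5 - B2 - 00: 27+21+9+14+21+22 = 114
… (46 more)
The minimum is 86.
One optimal route: 00 → V9 → B2 → B3 → A5 → L2 → 00 (or its reverse).

Shortest round trip = 86 min.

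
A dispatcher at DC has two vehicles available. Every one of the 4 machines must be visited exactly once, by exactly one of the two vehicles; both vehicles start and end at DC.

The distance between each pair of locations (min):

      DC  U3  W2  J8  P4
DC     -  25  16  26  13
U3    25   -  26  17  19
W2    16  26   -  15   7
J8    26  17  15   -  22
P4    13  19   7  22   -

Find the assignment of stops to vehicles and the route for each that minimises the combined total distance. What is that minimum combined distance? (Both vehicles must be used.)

Minimum combined distance: 99 min.

Check every non-empty split of the stops between the two vehicles; for each half take its own optimal tour:
  {U3} + {W2, J8, P4}: 50 + 61 = 111
  {W2} + {U3, J8, P4}: 32 + 75 = 107
  {U3, W2} + {J8, P4}: 67 + 61 = 128
  {J8} + {U3, W2, P4}: 52 + 67 = 119
  {U3, J8} + {W2, P4}: 68 + 36 = 104
  {W2, J8} + {U3, P4}: 57 + 57 = 114
  … (7 splits in total)
  {U3, W2, J8} + {P4}: 73 + 26 = 99  ← best
Best: vehicle 1 DC → U3 → J8 → W2 → DC = 73; vehicle 2 DC → P4 → DC = 26; combined 99.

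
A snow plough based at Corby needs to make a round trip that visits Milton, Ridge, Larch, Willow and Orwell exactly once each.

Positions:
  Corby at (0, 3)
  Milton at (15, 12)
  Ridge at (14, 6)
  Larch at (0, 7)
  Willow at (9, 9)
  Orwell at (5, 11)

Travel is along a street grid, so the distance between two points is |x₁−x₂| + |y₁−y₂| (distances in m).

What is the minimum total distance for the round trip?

There are 60 distinct closed tours to check (reversals are equivalent).
Corby-Milton-Ridge-Larch-Willow-Orwell-Corby: 24+7+15+11+6+13 = 76
Corby-Milton-Ridge-Larch-Orwell-Willow-Corby: 24+7+15+9+6+15 = 76
Corby-Milton-Ridge-Willow-Larch-Orwell-Corby: 24+7+8+11+9+13 = 72
Corby-Milton-Ridge-Willow-Orwell-Larch-Corby: 24+7+8+6+9+4 = 58
Corby-Milton-Ridge-Orwell-Larch-Willow-Corby: 24+7+14+9+11+15 = 80
Corby-Milton-Ridge-Orwell-Willow-Larch-Corby: 24+7+14+6+11+4 = 66
Corby-Milton-Larch-Ridge-Willow-Orwell-Corby: 24+20+15+8+6+13 = 86
Corby-Milton-Larch-Ridge-Orwell-Willow-Corby: 24+20+15+14+6+15 = 94
Corby-Milton-Larch-Willow-Ridge-Orwell-Corby: 24+20+11+8+14+13 = 90
Corby-Milton-Larch-Willow-Orwell-Ridge-Corby: 24+20+11+6+14+17 = 92
Corby-Milton-Larch-Orwell-Ridge-Willow-Corby: 24+20+9+14+8+15 = 90
Corby-Milton-Larch-Orwell-Willow-Ridge-Corby: 24+20+9+6+8+17 = 84
Corby-Milton-Willow-Ridge-Larch-Orwell-Corby: 24+9+8+15+9+13 = 78
Corby-Milton-Willow-Ridge-Orwell-Larch-Corby: 24+9+8+14+9+4 = 68
… (46 more)
Corby-Ridge-Milton-Willow-Orwell-Larch-Corby: 17+7+9+6+9+4 = 52  ← best
The minimum is 52.
One optimal route: Corby → Ridge → Milton → Willow → Orwell → Larch → Corby (or its reverse).

Minimum total distance: 52 m.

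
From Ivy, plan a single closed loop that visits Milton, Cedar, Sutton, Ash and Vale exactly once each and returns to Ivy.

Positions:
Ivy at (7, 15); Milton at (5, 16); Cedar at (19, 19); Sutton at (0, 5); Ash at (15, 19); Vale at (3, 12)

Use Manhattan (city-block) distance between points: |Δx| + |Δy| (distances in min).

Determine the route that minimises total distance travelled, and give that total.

Shortest round trip = 66 min.

With 5 stops there are 5!/2 = 60 distinct round trips (a route and its reverse cost the same).
Ivy-Milton-Cedar-Sutton-Ash-Vale-Ivy: 3+17+33+29+19+7 = 108
Ivy-Milton-Cedar-Sutton-Vale-Ash-Ivy: 3+17+33+10+19+12 = 94
Ivy-Milton-Cedar-Ash-Sutton-Vale-Ivy: 3+17+4+29+10+7 = 70
Ivy-Milton-Cedar-Ash-Vale-Sutton-Ivy: 3+17+4+19+10+17 = 70
Ivy-Milton-Cedar-Vale-Sutton-Ash-Ivy: 3+17+23+10+29+12 = 94
Ivy-Milton-Cedar-Vale-Ash-Sutton-Ivy: 3+17+23+19+29+17 = 108
Ivy-Milton-Sutton-Cedar-Ash-Vale-Ivy: 3+16+33+4+19+7 = 82
Ivy-Milton-Sutton-Cedar-Vale-Ash-Ivy: 3+16+33+23+19+12 = 106
Ivy-Milton-Sutton-Ash-Cedar-Vale-Ivy: 3+16+29+4+23+7 = 82
Ivy-Milton-Sutton-Ash-Vale-Cedar-Ivy: 3+16+29+19+23+16 = 106
Ivy-Milton-Sutton-Vale-Cedar-Ash-Ivy: 3+16+10+23+4+12 = 68
Ivy-Milton-Sutton-Vale-Ash-Cedar-Ivy: 3+16+10+19+4+16 = 68
Ivy-Milton-Ash-Cedar-Sutton-Vale-Ivy: 3+13+4+33+10+7 = 70
Ivy-Milton-Ash-Cedar-Vale-Sutton-Ivy: 3+13+4+23+10+17 = 70
… (46 more)
Ivy-Cedar-Ash-Milton-Sutton-Vale-Ivy: 16+4+13+16+10+7 = 66  ← best
The minimum is 66.
One optimal route: Ivy → Cedar → Ash → Milton → Sutton → Vale → Ivy (or its reverse).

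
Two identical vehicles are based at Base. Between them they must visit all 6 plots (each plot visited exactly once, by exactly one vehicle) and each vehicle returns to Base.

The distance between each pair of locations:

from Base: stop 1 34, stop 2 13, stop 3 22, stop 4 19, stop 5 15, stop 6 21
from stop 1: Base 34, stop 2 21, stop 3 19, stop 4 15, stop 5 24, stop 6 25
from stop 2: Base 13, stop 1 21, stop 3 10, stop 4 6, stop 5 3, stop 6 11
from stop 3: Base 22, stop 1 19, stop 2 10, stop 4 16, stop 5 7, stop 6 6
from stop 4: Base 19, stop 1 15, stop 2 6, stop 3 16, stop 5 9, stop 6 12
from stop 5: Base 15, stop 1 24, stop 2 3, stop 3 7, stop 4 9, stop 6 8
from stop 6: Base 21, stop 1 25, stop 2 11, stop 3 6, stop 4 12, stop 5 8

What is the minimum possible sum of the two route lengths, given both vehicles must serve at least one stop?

Try each way of splitting the stops between the two vehicles (each non-empty) and, for each split, find the best tour for each vehicle:
  {stop 1} + {stop 2, stop 3, stop 4, stop 5, stop 6}: 68 + 59 = 127
  {stop 2} + {stop 1, stop 3, stop 4, stop 5, stop 6}: 26 + 82 = 108
  {stop 1, stop 2} + {stop 3, stop 4, stop 5, stop 6}: 68 + 59 = 127
  {stop 3} + {stop 1, stop 2, stop 4, stop 5, stop 6}: 44 + 82 = 126
  {stop 1, stop 3} + {stop 2, stop 4, stop 5, stop 6}: 75 + 54 = 129
  {stop 2, stop 3} + {stop 1, stop 4, stop 5, stop 6}: 45 + 82 = 127
  … (31 splits in total)
Best: vehicle 1 Base → stop 2 → Base = 26; vehicle 2 Base → stop 4 → stop 1 → stop 3 → stop 6 → stop 5 → Base = 82; combined 108.

108 — the smallest possible combined total.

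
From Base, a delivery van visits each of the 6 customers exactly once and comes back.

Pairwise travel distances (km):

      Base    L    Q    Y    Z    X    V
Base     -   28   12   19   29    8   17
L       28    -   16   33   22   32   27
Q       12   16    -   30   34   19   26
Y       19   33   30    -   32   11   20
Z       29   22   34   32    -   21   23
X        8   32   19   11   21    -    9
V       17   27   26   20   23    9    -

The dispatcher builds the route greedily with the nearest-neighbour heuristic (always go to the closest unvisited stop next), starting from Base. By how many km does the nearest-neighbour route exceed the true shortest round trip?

From Base: X=8, Q=12, V=17, Y=19, L=28, Z=29 → choose X (8).
From X: V=9, Y=11, Q=19, Z=21, L=32 → choose V (9).
From V: Y=20, Z=23, Q=26, L=27 → choose Y (20).
From Y: Q=30, Z=32, L=33 → choose Q (30).
From Q: L=16, Z=34 → choose L (16).
From L: Z=22 → choose Z (22).
NN route Base → X → V → Y → Q → L → Z → Base costs 134.
Optimal: Base → Q → L → Z → V → Y → X → Base costs 112 (by enumerating all 360 distinct tours).
Excess = 134 − 112 = 22.

Excess over optimum: 22 km.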